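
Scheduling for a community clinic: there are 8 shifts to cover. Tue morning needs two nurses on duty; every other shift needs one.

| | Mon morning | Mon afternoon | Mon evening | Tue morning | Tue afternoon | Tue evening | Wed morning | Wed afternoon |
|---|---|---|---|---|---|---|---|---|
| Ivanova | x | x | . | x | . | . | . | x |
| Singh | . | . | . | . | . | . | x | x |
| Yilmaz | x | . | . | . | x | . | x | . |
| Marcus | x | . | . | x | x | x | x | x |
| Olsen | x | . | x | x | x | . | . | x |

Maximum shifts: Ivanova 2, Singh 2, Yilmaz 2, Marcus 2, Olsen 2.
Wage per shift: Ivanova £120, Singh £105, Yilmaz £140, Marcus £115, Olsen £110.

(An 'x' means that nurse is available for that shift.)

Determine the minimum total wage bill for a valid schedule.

£1040

Mon afternoon can only be covered by Ivanova, so that assignment is forced.
Mon evening can only be covered by Olsen, so that assignment is forced.
Tue evening can only be covered by Marcus, so that assignment is forced.
Picking the cheapest available nurse for each shift independently would cost £1000, but that ignores the shift limits.
An optimal schedule: Mon morning→Ivanova, Mon afternoon→Ivanova, Mon evening→Olsen, Tue morning→Olsen+Marcus, Tue afternoon→Yilmaz, Tue evening→Marcus, Wed morning→Singh, Wed afternoon→Singh.
Total: 120 + 120 + 110 + 110 + 115 + 140 + 115 + 105 + 105 = £1040.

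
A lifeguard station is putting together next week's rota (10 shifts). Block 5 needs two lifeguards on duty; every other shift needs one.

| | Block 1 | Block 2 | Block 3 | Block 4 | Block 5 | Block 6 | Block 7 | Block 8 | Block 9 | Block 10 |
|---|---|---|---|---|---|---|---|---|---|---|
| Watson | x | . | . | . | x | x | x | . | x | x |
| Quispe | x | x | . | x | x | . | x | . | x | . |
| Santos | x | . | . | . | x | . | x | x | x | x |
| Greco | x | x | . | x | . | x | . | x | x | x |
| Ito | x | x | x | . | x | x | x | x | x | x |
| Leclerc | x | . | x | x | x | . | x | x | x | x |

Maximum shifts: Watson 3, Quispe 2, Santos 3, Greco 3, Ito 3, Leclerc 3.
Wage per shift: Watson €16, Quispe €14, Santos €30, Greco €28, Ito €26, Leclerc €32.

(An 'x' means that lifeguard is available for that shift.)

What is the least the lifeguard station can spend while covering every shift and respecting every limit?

Picking the cheapest available lifeguard for each shift independently would cost €184, but that ignores the shift limits.
An optimal schedule: Block 1→Greco, Block 2→Quispe, Block 3→Ito, Block 4→Quispe, Block 5→Watson+Ito, Block 6→Watson, Block 7→Watson, Block 8→Ito, Block 9→Greco, Block 10→Greco.
Total: 28 + 14 + 26 + 14 + 16 + 26 + 16 + 16 + 26 + 28 + 28 = €238.

€238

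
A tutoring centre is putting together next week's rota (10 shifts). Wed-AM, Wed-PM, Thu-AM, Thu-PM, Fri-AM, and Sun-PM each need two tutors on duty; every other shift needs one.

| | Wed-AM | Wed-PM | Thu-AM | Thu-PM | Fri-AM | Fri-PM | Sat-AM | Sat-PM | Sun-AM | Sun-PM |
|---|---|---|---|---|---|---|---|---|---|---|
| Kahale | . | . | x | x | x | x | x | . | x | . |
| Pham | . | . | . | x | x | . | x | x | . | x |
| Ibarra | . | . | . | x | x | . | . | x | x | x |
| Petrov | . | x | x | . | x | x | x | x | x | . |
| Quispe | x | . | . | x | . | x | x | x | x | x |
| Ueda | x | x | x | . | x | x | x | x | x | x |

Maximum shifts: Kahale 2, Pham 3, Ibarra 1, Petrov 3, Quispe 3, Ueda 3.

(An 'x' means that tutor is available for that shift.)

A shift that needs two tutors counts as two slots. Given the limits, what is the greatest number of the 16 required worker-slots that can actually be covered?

Total capacity across all tutors is 2+3+1+3+3+3 = 15, and 16 slots are needed, so at most 15 can be filled.
An assignment achieving 15: Wed-AM→Quispe+Ueda, Wed-PM→Petrov+Ueda, Thu-AM→Kahale+Petrov, Thu-PM→Kahale+Pham, Fri-AM→Pham+Ueda, Fri-PM→Petrov, Sat-AM→Quispe, Sat-PM→Quispe, Sun-PM→Pham+Ibarra.
Loads: Kahale 2/2, Pham 3/3, Ibarra 1/1, Petrov 3/3, Quispe 3/3, Ueda 3/3.

15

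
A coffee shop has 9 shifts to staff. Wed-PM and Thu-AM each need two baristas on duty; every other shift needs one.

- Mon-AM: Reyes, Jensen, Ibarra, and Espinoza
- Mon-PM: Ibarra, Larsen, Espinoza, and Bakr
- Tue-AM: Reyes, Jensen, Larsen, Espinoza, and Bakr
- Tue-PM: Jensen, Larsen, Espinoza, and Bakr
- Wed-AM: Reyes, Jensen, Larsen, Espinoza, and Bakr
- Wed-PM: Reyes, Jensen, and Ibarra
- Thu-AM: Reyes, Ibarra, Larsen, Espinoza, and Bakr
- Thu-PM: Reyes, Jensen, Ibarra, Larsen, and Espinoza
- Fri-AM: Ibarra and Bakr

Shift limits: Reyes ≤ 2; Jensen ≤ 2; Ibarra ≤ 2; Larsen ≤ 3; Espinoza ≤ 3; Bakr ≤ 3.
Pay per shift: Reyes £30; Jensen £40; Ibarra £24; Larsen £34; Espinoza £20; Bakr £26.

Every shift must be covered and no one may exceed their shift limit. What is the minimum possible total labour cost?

Picking the cheapest available barista for each shift independently would cost £242, but that ignores the shift limits.
An optimal schedule: Mon-AM→Espinoza, Mon-PM→Espinoza, Tue-AM→Bakr, Tue-PM→Espinoza, Wed-AM→Bakr, Wed-PM→Ibarra+Reyes, Thu-AM→Bakr+Larsen, Thu-PM→Reyes, Fri-AM→Ibarra.
Total: 20 + 20 + 26 + 20 + 26 + 24 + 30 + 26 + 34 + 30 + 24 = £280.

£280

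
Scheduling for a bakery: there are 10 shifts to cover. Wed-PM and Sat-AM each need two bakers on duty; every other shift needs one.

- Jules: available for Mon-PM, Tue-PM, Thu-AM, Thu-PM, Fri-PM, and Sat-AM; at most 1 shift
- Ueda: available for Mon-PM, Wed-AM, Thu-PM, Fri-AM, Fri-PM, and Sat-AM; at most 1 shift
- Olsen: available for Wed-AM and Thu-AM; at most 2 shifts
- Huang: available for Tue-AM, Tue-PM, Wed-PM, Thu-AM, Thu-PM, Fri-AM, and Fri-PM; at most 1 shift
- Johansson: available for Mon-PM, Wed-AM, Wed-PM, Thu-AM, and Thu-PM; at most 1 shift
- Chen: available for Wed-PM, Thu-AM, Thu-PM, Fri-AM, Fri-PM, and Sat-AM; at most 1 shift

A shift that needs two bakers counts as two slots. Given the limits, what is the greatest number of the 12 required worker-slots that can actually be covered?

7

Total capacity across all bakers is 1+1+2+1+1+1 = 7, and 12 slots are needed, so at most 7 can be filled.
An assignment achieving 7: Mon-PM→Ueda, Tue-AM→Huang, Tue-PM→Jules, Wed-AM→Olsen, Wed-PM→Johansson+Chen, Thu-AM→Olsen.
Loads: Jules 1/1, Ueda 1/1, Olsen 2/2, Huang 1/1, Johansson 1/1, Chen 1/1.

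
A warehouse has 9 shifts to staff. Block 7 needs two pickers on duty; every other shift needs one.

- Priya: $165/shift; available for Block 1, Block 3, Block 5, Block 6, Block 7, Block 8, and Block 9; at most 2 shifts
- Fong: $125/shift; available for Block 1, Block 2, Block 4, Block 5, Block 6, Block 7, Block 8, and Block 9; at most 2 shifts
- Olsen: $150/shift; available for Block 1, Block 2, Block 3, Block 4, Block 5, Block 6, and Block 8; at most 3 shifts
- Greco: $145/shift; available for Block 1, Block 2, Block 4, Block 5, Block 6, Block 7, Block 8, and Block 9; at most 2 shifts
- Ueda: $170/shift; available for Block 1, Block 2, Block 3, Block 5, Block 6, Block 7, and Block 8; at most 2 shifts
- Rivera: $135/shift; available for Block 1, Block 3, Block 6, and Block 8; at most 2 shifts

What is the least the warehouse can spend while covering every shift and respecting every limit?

Picking the cheapest available picker for each shift independently would cost $1280, but that ignores the shift limits.
An optimal schedule: Block 1→Rivera, Block 2→Greco, Block 3→Rivera, Block 4→Fong, Block 5→Olsen, Block 6→Olsen, Block 7→Greco+Priya, Block 8→Olsen, Block 9→Fong.
Total: 135 + 145 + 135 + 125 + 150 + 150 + 145 + 165 + 150 + 125 = $1425.

$1425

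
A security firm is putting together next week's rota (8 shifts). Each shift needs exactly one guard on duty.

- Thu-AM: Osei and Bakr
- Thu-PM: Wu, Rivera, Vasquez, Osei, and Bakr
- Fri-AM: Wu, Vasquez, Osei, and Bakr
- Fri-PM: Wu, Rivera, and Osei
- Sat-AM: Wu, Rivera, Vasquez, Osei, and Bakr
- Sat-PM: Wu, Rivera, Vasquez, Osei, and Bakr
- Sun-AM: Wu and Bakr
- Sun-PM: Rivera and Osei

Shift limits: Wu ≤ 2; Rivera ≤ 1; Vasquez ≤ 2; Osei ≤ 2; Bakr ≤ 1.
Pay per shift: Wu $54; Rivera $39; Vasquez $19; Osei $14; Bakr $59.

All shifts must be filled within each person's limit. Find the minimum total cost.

Picking the cheapest available guard for each shift independently would cost $152, but that ignores the shift limits.
An optimal schedule: Thu-AM→Osei, Thu-PM→Vasquez, Fri-AM→Vasquez, Fri-PM→Wu, Sat-AM→Osei, Sat-PM→Bakr, Sun-AM→Wu, Sun-PM→Rivera.
Total: 14 + 19 + 19 + 54 + 14 + 59 + 54 + 39 = $272.

$272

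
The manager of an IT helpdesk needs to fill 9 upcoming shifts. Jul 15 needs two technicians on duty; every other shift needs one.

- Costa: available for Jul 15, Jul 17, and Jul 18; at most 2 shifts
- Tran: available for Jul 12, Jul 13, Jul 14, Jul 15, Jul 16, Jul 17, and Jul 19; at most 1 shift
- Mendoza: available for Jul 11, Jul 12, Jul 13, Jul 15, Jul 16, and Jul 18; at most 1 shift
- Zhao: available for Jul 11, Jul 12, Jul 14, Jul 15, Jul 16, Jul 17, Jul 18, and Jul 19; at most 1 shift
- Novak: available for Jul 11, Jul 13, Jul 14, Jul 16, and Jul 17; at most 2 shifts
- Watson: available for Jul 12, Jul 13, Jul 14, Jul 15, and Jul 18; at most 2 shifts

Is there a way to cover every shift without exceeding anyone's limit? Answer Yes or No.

No

Total capacity is 2+1+1+1+2+2 = 9 but 10 worker-slots are needed — infeasible.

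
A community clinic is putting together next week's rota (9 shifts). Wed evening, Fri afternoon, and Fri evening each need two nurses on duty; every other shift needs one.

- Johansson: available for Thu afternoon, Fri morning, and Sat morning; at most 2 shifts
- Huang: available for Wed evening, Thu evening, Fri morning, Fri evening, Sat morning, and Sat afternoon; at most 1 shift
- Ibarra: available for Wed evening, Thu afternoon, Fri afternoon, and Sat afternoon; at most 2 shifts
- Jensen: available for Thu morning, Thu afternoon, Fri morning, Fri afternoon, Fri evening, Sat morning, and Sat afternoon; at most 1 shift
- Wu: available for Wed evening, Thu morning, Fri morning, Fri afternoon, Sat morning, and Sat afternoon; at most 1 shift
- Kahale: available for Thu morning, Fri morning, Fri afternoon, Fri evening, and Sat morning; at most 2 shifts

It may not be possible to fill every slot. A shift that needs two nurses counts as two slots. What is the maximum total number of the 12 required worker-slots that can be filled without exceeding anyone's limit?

Total capacity across all nurses is 2+1+2+1+1+2 = 9, and 12 slots are needed, so at most 9 can be filled.
An assignment achieving 9: Wed evening→Ibarra+Wu, Thu morning→Jensen, Thu afternoon→Johansson, Thu evening→Huang, Fri morning→Johansson, Fri afternoon→Ibarra+Kahale, Fri evening→Kahale.
Loads: Johansson 2/2, Huang 1/1, Ibarra 2/2, Jensen 1/1, Wu 1/1, Kahale 2/2.

9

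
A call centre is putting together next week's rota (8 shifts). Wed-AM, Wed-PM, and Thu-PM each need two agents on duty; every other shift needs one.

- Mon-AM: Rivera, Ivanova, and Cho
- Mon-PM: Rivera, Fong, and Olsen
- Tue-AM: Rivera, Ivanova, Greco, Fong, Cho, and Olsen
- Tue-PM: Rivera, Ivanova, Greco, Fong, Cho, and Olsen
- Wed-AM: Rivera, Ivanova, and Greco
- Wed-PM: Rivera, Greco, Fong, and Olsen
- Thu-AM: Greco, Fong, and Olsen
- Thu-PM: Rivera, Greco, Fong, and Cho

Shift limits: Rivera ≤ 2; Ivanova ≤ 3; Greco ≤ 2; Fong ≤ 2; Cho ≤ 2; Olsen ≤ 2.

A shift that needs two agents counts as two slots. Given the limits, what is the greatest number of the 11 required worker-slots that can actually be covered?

Total capacity across all agents is 2+3+2+2+2+2 = 13, and 11 slots are needed, so at most 11 can be filled.
An assignment achieving 11: Mon-AM→Rivera, Mon-PM→Rivera, Tue-AM→Ivanova, Tue-PM→Ivanova, Wed-AM→Ivanova+Greco, Wed-PM→Fong+Olsen, Thu-AM→Greco, Thu-PM→Fong+Cho.
Loads: Rivera 2/2, Ivanova 3/3, Greco 2/2, Fong 2/2, Cho 1/2, Olsen 1/2.

11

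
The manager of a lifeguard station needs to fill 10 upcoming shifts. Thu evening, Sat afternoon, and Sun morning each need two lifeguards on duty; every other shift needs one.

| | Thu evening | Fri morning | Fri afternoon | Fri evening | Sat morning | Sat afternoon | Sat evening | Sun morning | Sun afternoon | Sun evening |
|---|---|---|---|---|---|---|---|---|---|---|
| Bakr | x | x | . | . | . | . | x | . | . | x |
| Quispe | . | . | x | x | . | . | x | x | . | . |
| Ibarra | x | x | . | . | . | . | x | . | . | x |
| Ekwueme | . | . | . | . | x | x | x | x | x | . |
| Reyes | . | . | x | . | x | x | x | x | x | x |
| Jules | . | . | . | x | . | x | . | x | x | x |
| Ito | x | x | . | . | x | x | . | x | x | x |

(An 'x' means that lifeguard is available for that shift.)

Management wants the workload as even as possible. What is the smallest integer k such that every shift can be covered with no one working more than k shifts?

2

With 7 lifeguards and 13 worker-slots to fill, someone must work at least ⌈13/7⌉ = 2 shifts, so k ≥ 2.
k = 2 works: Thu evening→Bakr+Ibarra, Fri morning→Bakr, Fri afternoon→Quispe, Fri evening→Quispe, Sat morning→Ekwueme, Sat afternoon→Reyes+Jules, Sat evening→Ibarra, Sun morning→Jules+Ito, Sun afternoon→Ekwueme, Sun evening→Reyes.
Loads: Bakr 2, Quispe 2, Ibarra 2, Ekwueme 2, Reyes 2, Jules 2, Ito 1 — all ≤ 2.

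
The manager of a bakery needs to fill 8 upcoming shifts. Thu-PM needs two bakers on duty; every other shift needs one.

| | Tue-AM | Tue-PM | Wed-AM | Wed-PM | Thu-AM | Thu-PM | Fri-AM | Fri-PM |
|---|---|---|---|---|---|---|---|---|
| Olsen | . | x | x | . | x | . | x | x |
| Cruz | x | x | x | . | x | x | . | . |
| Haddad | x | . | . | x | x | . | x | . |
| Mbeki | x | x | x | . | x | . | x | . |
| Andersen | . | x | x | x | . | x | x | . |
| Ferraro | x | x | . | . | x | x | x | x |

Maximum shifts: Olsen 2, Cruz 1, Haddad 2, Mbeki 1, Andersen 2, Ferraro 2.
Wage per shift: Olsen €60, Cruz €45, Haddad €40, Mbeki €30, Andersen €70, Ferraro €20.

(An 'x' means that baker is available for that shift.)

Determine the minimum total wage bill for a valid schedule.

Picking the cheapest available baker for each shift independently would cost €235, but that ignores the shift limits.
An optimal schedule: Tue-AM→Mbeki, Tue-PM→Olsen, Wed-AM→Olsen, Wed-PM→Haddad, Thu-AM→Haddad, Thu-PM→Ferraro+Cruz, Fri-AM→Andersen, Fri-PM→Ferraro.
Total: 30 + 60 + 60 + 40 + 40 + 20 + 45 + 70 + 20 = €385.

€385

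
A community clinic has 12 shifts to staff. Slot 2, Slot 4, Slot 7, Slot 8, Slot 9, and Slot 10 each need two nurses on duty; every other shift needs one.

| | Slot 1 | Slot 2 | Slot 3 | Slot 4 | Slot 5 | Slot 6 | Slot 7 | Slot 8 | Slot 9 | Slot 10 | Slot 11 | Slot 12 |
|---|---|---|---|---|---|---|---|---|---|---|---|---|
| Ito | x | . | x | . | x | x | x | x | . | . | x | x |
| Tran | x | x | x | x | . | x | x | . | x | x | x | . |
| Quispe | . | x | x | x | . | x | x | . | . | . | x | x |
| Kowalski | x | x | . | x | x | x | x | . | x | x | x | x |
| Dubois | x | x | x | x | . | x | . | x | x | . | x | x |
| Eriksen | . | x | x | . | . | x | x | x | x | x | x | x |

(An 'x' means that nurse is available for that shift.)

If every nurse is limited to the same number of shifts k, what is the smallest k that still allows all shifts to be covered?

With 6 nurses and 18 worker-slots to fill, someone must work at least ⌈18/6⌉ = 3 shifts, so k ≥ 3.
k = 3 works: Slot 1→Ito, Slot 2→Dubois+Eriksen, Slot 3→Tran, Slot 4→Tran+Quispe, Slot 5→Ito, Slot 6→Quispe, Slot 7→Kowalski+Eriksen, Slot 8→Ito+Dubois, Slot 9→Kowalski+Dubois, Slot 10→Tran+Kowalski, Slot 11→Eriksen, Slot 12→Quispe.
Loads: Ito 3, Tran 3, Quispe 3, Kowalski 3, Dubois 3, Eriksen 3 — all ≤ 3.

3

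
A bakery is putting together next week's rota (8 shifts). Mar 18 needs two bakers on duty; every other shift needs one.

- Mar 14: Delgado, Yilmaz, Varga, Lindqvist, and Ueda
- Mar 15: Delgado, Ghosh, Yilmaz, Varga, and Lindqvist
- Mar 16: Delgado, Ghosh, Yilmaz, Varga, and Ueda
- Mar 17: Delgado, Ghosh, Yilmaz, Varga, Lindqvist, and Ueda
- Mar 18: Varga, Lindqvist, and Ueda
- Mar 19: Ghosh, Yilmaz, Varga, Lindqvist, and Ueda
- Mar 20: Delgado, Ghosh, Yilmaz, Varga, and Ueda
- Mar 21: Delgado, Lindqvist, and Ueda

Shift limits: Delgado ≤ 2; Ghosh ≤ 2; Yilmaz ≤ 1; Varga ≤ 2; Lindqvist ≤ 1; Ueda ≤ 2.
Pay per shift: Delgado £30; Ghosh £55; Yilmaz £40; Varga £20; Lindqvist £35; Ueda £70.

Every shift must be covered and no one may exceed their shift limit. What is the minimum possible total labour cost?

£355

Picking the cheapest available baker for each shift independently would cost £205, but that ignores the shift limits.
An optimal schedule: Mar 14→Delgado, Mar 15→Ghosh, Mar 16→Ghosh, Mar 17→Ueda, Mar 18→Varga+Lindqvist, Mar 19→Yilmaz, Mar 20→Varga, Mar 21→Delgado.
Total: 30 + 55 + 55 + 70 + 20 + 35 + 40 + 20 + 30 = £355.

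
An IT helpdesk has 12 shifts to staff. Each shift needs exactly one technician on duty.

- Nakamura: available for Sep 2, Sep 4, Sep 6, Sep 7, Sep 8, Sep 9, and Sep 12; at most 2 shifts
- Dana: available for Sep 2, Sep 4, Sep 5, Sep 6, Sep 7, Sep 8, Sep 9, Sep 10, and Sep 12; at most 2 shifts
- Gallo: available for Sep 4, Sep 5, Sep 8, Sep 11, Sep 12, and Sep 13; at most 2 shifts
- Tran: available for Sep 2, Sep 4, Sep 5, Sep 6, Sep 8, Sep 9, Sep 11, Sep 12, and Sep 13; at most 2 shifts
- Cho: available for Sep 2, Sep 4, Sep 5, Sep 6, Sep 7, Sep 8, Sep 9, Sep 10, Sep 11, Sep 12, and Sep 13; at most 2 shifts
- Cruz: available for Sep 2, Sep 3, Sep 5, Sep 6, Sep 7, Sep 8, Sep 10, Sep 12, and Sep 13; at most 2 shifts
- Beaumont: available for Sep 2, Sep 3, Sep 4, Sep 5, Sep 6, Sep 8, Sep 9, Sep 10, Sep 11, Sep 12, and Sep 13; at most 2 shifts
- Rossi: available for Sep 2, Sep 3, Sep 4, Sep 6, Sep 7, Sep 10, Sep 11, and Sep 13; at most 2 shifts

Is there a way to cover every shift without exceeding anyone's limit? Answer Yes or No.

Yes

One valid schedule: Sep 2→Tran, Sep 3→Cruz, Sep 4→Tran, Sep 5→Dana, Sep 6→Cho, Sep 7→Nakamura, Sep 8→Cho, Sep 9→Nakamura, Sep 10→Dana, Sep 11→Gallo, Sep 12→Cruz, Sep 13→Gallo.
Loads: Nakamura 2/2, Dana 2/2, Gallo 2/2, Tran 2/2, Cho 2/2, Cruz 2/2, Beaumont 0/2, Rossi 0/2 — all within limits.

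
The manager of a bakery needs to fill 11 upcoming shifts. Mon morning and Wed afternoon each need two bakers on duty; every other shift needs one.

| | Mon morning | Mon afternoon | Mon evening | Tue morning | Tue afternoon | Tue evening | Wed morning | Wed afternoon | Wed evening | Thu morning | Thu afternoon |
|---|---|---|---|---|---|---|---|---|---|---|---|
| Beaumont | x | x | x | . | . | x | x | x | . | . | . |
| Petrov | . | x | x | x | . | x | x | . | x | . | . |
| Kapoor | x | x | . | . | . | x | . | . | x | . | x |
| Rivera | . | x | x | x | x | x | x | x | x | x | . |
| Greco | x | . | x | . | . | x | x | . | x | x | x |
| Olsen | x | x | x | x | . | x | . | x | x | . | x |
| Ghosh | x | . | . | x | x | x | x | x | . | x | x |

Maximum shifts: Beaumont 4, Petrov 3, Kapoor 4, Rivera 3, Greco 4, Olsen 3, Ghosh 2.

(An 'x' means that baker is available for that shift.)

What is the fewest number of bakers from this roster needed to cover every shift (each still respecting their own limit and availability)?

13 slots to fill and no one can take more than 4, so at least ⌈13/4⌉ = 4 bakers are needed.
Beaumont, Petrov, Kapoor, and Rivera alone can cover everything: Mon morning→Beaumont+Kapoor, Mon afternoon→Petrov, Mon evening→Beaumont, Tue morning→Petrov, Tue afternoon→Rivera, Tue evening→Kapoor, Wed morning→Beaumont, Wed afternoon→Beaumont+Rivera, Wed evening→Petrov, Thu morning→Rivera, Thu afternoon→Kapoor.

4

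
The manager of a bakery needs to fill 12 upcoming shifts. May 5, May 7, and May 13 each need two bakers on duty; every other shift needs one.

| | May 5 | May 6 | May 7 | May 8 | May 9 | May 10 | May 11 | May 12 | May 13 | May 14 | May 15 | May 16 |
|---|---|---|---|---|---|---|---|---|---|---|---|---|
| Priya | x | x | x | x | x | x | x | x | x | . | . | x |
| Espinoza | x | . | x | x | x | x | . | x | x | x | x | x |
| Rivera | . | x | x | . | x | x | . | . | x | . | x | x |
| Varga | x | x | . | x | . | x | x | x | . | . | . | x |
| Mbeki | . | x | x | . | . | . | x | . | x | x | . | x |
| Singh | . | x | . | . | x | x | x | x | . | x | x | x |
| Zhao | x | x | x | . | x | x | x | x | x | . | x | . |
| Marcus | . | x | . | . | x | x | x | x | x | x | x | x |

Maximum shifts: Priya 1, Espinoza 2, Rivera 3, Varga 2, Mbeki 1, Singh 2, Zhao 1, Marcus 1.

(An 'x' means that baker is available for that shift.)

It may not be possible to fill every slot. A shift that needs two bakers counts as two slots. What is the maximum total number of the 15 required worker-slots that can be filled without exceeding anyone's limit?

13

Total capacity across all bakers is 1+2+3+2+1+2+1+1 = 13, and 15 slots are needed, so at most 13 can be filled.
An assignment achieving 13: May 5→Espinoza+Varga, May 6→Singh, May 7→Rivera+Mbeki, May 8→Priya, May 9→Rivera, May 11→Varga, May 12→Singh, May 13→Zhao+Marcus, May 14→Espinoza, May 15→Rivera.
Loads: Priya 1/1, Espinoza 2/2, Rivera 3/3, Varga 2/2, Mbeki 1/1, Singh 2/2, Zhao 1/1, Marcus 1/1.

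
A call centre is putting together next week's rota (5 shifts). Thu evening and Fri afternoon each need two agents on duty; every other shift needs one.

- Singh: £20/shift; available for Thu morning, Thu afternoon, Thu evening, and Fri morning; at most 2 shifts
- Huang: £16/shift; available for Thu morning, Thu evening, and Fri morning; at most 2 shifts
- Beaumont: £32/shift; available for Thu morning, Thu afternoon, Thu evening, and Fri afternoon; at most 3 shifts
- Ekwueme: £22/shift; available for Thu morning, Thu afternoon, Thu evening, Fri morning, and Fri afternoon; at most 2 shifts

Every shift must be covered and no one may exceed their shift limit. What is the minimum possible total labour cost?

£148

Fri afternoon can only be covered by Beaumont and Ekwueme, so that assignment is forced.
Picking the cheapest available agent for each shift independently would cost £142, but that ignores the shift limits.
An optimal schedule: Thu morning→Huang, Thu afternoon→Singh, Thu evening→Singh+Ekwueme, Fri morning→Huang, Fri afternoon→Ekwueme+Beaumont.
Total: 16 + 20 + 20 + 22 + 16 + 22 + 32 = £148.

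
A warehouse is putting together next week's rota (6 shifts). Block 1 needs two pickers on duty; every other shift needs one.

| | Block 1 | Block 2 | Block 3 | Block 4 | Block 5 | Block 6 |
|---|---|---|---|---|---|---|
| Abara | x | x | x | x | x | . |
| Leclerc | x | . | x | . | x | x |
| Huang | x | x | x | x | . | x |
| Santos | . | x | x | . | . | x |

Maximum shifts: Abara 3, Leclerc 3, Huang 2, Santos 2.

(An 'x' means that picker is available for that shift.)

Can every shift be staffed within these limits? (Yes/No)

One valid schedule: Block 1→Abara+Leclerc, Block 2→Huang, Block 3→Leclerc, Block 4→Abara, Block 5→Abara, Block 6→Leclerc.
Loads: Abara 3/3, Leclerc 3/3, Huang 1/2, Santos 0/2 — all within limits.

Yes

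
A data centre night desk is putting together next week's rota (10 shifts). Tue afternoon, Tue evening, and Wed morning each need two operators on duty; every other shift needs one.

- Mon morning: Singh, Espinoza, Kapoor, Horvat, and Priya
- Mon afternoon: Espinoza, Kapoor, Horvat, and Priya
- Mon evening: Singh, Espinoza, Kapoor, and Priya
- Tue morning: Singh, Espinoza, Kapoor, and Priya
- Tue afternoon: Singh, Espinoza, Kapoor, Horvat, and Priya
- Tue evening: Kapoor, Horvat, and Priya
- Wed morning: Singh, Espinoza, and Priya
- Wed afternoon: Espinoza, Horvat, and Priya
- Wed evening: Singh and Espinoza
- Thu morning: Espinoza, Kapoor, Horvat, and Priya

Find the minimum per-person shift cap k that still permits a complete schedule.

With 5 operators and 13 worker-slots to fill, someone must work at least ⌈13/5⌉ = 3 shifts, so k ≥ 3.
k = 3 works: Mon morning→Horvat, Mon afternoon→Espinoza, Mon evening→Singh, Tue morning→Kapoor, Tue afternoon→Horvat+Priya, Tue evening→Kapoor+Horvat, Wed morning→Singh+Espinoza, Wed afternoon→Espinoza, Wed evening→Singh, Thu morning→Kapoor.
Loads: Singh 3, Espinoza 3, Kapoor 3, Horvat 3, Priya 1 — all ≤ 3.

3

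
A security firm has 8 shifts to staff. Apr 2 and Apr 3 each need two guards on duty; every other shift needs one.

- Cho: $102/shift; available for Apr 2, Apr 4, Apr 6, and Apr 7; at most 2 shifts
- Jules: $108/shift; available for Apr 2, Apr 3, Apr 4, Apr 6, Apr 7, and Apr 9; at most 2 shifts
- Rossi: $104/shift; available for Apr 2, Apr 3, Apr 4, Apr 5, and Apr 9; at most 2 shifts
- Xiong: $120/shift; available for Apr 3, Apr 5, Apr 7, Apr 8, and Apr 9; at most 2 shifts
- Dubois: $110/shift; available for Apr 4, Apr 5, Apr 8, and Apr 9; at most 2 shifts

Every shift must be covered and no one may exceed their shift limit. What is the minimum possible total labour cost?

$1088

Picking the cheapest available guard for each shift independently would cost $1042, but that ignores the shift limits.
An optimal schedule: Apr 2→Cho+Jules, Apr 3→Jules+Rossi, Apr 4→Dubois, Apr 5→Rossi, Apr 6→Cho, Apr 7→Xiong, Apr 8→Xiong, Apr 9→Dubois.
Total: 102 + 108 + 108 + 104 + 110 + 104 + 102 + 120 + 120 + 110 = $1088.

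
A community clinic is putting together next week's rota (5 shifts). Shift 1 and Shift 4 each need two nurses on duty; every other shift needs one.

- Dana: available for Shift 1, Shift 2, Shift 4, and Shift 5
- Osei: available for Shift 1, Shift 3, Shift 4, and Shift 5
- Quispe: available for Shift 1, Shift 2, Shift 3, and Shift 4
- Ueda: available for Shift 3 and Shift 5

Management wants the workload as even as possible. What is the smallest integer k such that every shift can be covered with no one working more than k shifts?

With 4 nurses and 7 worker-slots to fill, someone must work at least ⌈7/4⌉ = 2 shifts, so k ≥ 2.
k = 2 works: Shift 1→Dana+Osei, Shift 2→Dana, Shift 3→Quispe, Shift 4→Osei+Quispe, Shift 5→Ueda.
Loads: Dana 2, Osei 2, Quispe 2, Ueda 1 — all ≤ 2.

2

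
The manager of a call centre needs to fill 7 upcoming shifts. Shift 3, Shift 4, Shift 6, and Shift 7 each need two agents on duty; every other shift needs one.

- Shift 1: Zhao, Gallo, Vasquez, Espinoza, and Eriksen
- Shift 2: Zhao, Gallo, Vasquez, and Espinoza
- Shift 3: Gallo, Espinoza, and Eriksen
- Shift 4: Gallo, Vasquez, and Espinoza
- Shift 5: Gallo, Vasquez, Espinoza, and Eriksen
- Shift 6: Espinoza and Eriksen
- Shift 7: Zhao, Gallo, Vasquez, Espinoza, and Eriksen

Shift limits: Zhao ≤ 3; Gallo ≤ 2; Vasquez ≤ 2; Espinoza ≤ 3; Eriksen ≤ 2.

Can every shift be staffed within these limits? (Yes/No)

Yes

Shift 6 can only be covered by Espinoza and Eriksen, so that assignment is forced.
One valid schedule: Shift 1→Zhao, Shift 2→Zhao, Shift 3→Gallo+Espinoza, Shift 4→Gallo+Vasquez, Shift 5→Vasquez, Shift 6→Espinoza+Eriksen, Shift 7→Zhao+Espinoza.
Loads: Zhao 3/3, Gallo 2/2, Vasquez 2/2, Espinoza 3/3, Eriksen 1/2 — all within limits.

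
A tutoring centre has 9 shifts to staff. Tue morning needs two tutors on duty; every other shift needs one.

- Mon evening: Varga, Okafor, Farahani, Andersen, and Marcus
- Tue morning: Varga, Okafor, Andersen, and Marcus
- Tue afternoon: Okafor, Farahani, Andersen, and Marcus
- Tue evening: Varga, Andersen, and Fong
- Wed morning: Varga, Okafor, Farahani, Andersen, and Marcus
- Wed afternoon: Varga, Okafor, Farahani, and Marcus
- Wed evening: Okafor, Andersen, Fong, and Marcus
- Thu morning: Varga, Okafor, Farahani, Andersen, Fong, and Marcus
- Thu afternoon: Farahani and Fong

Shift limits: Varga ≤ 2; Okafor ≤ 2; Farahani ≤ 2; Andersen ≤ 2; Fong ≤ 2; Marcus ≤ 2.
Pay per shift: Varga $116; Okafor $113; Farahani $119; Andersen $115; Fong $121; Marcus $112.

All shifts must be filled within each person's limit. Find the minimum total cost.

$1150

Picking the cheapest available tutor for each shift independently would cost $1131, but that ignores the shift limits.
An optimal schedule: Mon evening→Okafor, Tue morning→Andersen+Varga, Tue afternoon→Marcus, Tue evening→Andersen, Wed morning→Varga, Wed afternoon→Marcus, Wed evening→Okafor, Thu morning→Farahani, Thu afternoon→Farahani.
Total: 113 + 115 + 116 + 112 + 115 + 116 + 112 + 113 + 119 + 119 = $1150.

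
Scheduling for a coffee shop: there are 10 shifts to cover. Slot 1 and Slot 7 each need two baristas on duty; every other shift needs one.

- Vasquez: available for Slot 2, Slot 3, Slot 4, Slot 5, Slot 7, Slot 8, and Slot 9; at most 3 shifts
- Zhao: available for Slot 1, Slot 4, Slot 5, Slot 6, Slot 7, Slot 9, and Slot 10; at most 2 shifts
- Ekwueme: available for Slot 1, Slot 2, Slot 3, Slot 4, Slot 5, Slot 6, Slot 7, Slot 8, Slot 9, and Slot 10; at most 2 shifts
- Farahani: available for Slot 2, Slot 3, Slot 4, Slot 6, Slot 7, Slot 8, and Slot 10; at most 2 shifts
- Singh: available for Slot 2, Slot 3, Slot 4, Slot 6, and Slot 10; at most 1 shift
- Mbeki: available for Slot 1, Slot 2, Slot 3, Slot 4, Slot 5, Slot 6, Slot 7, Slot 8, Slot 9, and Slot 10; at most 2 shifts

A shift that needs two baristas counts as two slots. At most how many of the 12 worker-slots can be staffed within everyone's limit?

Total capacity across all baristas is 3+2+2+2+1+2 = 12, and 12 slots are needed, so at most 12 can be filled.
An assignment achieving 12: Slot 1→Zhao+Ekwueme, Slot 2→Ekwueme, Slot 3→Farahani, Slot 4→Mbeki, Slot 5→Vasquez, Slot 6→Zhao, Slot 7→Farahani+Mbeki, Slot 8→Vasquez, Slot 9→Vasquez, Slot 10→Singh.
Loads: Vasquez 3/3, Zhao 2/2, Ekwueme 2/2, Farahani 2/2, Singh 1/1, Mbeki 2/2.

12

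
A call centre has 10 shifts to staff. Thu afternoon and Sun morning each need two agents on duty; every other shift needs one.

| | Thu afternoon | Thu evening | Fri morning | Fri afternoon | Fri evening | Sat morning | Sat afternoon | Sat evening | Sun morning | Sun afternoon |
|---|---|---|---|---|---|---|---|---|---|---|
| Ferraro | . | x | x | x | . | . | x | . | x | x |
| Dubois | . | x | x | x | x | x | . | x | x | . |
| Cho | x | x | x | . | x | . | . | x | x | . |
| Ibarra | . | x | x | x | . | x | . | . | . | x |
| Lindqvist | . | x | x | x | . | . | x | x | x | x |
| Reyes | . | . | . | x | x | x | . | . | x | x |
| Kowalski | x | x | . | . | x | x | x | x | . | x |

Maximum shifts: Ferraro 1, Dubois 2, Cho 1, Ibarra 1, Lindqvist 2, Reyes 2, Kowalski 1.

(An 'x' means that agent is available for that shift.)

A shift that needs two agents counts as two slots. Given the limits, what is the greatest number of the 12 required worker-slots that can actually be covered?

Total capacity across all agents is 1+2+1+1+2+2+1 = 10, and 12 slots are needed, so at most 10 can be filled.
An assignment achieving 10: Thu afternoon→Cho+Kowalski, Fri morning→Ibarra, Fri afternoon→Lindqvist, Fri evening→Dubois, Sat morning→Dubois, Sat afternoon→Ferraro, Sat evening→Lindqvist, Sun morning→Reyes, Sun afternoon→Reyes.
Loads: Ferraro 1/1, Dubois 2/2, Cho 1/1, Ibarra 1/1, Lindqvist 2/2, Reyes 2/2, Kowalski 1/1.

10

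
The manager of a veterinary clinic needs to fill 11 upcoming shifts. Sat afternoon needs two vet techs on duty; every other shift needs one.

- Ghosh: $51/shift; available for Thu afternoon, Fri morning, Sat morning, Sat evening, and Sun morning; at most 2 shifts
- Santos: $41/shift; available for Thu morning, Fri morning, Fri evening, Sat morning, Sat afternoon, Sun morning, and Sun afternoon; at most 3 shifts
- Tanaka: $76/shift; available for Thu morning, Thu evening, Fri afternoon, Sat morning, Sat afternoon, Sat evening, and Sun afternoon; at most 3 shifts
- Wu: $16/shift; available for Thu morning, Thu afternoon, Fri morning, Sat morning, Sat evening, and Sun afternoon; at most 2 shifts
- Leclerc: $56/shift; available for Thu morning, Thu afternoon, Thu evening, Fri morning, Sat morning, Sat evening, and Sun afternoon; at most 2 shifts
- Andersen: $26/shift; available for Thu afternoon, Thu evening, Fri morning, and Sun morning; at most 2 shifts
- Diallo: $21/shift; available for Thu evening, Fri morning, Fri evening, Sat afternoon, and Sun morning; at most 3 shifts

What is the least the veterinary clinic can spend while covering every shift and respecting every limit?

$397

Fri afternoon can only be covered by Tanaka, so that assignment is forced.
Picking the cheapest available vet tech for each shift independently would cost $297, but that ignores the shift limits.
An optimal schedule: Thu morning→Wu, Thu afternoon→Wu, Thu evening→Diallo, Fri morning→Andersen, Fri afternoon→Tanaka, Fri evening→Diallo, Sat morning→Santos, Sat afternoon→Diallo+Santos, Sat evening→Ghosh, Sun morning→Andersen, Sun afternoon→Santos.
Total: 16 + 16 + 21 + 26 + 76 + 21 + 41 + 21 + 41 + 51 + 26 + 41 = $397.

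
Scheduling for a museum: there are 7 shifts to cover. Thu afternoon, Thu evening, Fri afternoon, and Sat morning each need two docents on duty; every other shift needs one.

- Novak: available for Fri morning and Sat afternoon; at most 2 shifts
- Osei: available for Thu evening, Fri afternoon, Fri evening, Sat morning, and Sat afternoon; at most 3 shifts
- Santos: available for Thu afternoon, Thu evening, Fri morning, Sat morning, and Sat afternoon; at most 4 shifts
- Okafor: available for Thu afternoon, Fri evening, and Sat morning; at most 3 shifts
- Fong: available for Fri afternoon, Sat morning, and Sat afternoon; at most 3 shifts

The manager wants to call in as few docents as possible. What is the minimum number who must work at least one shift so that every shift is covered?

4

11 slots to fill and no one can take more than 4, so at least ⌈11/4⌉ = 3 docents are needed.
Any 3 docents together have capacity at most 4+3+3 = 10 < 11 slots, so 3 can never suffice.
Osei, Santos, Okafor, and Fong alone can cover everything: Thu afternoon→Santos+Okafor, Thu evening→Osei+Santos, Fri morning→Santos, Fri afternoon→Osei+Fong, Fri evening→Osei, Sat morning→Okafor+Fong, Sat afternoon→Santos.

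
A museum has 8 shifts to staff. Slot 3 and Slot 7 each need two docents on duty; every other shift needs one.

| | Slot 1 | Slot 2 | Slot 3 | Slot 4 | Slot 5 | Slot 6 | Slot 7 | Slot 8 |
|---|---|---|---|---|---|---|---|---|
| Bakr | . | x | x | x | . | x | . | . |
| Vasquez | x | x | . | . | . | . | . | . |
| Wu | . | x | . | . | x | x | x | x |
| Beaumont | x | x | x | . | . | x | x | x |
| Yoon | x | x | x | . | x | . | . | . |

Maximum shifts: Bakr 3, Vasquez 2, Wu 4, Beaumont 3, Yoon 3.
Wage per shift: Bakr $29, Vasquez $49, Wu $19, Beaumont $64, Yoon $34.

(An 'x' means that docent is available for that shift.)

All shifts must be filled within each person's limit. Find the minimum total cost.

Slot 4 can only be covered by Bakr, so that assignment is forced.
Slot 7 can only be covered by Wu and Beaumont, so that assignment is forced.
Picking the cheapest available docent for each shift independently would cost $285, but that ignores the shift limits.
An optimal schedule: Slot 1→Yoon, Slot 2→Bakr, Slot 3→Bakr+Yoon, Slot 4→Bakr, Slot 5→Wu, Slot 6→Wu, Slot 7→Wu+Beaumont, Slot 8→Wu.
Total: 34 + 29 + 29 + 34 + 29 + 19 + 19 + 19 + 64 + 19 = $295.

$295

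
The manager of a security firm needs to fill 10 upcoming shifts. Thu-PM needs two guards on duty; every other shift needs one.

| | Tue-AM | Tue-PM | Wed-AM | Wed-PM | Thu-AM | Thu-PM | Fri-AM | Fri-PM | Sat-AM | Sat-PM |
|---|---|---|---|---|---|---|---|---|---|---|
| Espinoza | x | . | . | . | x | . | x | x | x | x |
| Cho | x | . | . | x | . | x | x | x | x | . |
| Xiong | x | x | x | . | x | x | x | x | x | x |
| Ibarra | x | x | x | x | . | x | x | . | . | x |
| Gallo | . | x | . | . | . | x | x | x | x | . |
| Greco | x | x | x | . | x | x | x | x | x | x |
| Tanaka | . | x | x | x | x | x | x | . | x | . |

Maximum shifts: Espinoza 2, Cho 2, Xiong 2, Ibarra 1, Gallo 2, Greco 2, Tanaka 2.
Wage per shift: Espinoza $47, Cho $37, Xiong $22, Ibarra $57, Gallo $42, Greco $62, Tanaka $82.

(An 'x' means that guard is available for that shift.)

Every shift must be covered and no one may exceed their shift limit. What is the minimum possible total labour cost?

$477

Picking the cheapest available guard for each shift independently would cost $272, but that ignores the shift limits.
An optimal schedule: Tue-AM→Cho, Tue-PM→Gallo, Wed-AM→Xiong, Wed-PM→Cho, Thu-AM→Xiong, Thu-PM→Ibarra+Greco, Fri-AM→Greco, Fri-PM→Gallo, Sat-AM→Espinoza, Sat-PM→Espinoza.
Total: 37 + 42 + 22 + 37 + 22 + 57 + 62 + 62 + 42 + 47 + 47 = $477.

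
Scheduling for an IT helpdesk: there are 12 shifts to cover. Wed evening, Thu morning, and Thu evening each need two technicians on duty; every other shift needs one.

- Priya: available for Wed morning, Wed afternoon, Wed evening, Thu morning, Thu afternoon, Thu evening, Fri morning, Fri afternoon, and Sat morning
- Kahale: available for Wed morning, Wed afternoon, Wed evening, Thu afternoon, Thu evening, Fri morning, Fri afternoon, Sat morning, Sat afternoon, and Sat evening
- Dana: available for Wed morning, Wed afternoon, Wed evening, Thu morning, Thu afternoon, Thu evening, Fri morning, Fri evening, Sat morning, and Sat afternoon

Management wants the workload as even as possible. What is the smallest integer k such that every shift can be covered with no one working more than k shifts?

5

With 3 technicians and 15 worker-slots to fill, someone must work at least ⌈15/3⌉ = 5 shifts, so k ≥ 5.
k = 5 works: Wed morning→Priya, Wed afternoon→Priya, Wed evening→Priya+Kahale, Thu morning→Priya+Dana, Thu afternoon→Kahale, Thu evening→Kahale+Dana, Fri morning→Dana, Fri afternoon→Priya, Fri evening→Dana, Sat morning→Dana, Sat afternoon→Kahale, Sat evening→Kahale.
Loads: Priya 5, Kahale 5, Dana 5 — all ≤ 5.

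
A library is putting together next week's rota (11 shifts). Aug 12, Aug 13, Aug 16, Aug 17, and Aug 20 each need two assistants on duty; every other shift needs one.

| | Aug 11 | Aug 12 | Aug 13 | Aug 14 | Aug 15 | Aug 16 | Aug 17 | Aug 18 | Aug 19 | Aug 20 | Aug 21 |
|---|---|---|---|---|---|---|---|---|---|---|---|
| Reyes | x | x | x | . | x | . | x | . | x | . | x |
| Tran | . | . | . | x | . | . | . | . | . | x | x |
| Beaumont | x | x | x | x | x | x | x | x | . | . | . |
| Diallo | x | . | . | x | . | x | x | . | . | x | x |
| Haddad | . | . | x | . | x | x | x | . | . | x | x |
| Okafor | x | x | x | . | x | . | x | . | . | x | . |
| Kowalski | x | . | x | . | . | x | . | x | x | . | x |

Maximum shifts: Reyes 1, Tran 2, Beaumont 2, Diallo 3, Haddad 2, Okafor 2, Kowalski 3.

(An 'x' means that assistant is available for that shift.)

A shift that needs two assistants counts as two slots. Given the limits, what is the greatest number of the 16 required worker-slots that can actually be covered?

15

Total capacity across all assistants is 1+2+2+3+2+2+3 = 15, and 16 slots are needed, so at most 15 can be filled.
An assignment achieving 15: Aug 11→Kowalski, Aug 12→Beaumont+Okafor, Aug 13→Okafor+Kowalski, Aug 14→Tran, Aug 15→Haddad, Aug 16→Diallo+Haddad, Aug 17→Diallo, Aug 18→Beaumont, Aug 19→Reyes, Aug 20→Tran+Diallo, Aug 21→Kowalski.
Loads: Reyes 1/1, Tran 2/2, Beaumont 2/2, Diallo 3/3, Haddad 2/2, Okafor 2/2, Kowalski 3/3.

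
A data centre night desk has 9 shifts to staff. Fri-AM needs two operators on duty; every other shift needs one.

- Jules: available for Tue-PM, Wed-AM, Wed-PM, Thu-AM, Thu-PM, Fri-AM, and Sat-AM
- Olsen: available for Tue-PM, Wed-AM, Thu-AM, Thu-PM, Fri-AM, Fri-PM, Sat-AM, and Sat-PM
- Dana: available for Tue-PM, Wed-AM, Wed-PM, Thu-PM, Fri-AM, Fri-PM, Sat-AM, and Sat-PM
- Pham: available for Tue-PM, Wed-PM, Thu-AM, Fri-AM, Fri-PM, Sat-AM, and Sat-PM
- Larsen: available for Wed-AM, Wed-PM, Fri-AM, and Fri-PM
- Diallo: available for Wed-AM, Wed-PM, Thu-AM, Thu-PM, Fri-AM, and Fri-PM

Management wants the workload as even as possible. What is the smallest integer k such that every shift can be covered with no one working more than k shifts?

2

With 6 operators and 10 worker-slots to fill, someone must work at least ⌈10/6⌉ = 2 shifts, so k ≥ 2.
k = 2 works: Tue-PM→Jules, Wed-AM→Dana, Wed-PM→Pham, Thu-AM→Jules, Thu-PM→Olsen, Fri-AM→Larsen+Diallo, Fri-PM→Pham, Sat-AM→Dana, Sat-PM→Olsen.
Loads: Jules 2, Olsen 2, Dana 2, Pham 2, Larsen 1, Diallo 1 — all ≤ 2.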